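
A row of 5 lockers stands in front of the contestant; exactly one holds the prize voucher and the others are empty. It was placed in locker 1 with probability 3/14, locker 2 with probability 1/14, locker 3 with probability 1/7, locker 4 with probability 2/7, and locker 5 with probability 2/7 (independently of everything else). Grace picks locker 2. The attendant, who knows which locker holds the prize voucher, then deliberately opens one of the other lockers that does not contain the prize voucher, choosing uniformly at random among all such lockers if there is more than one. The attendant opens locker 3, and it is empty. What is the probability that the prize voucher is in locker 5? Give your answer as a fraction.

16/47

Consider each possible location of the prize voucher in turn.
If it is in locker 1 (prior 3/14): the attendant has 3 equally likely choices, so probability 1/3; weight (3/14)·(1/3) = 1/14.
If it is in locker 2 (prior 1/14): the attendant has 4 equally likely choices, so probability 1/4; weight (1/14)·(1/4) = 1/56.
If it is in locker 3 (prior 1/7): the attendant opened locker 3, so this case is ruled out; weight (1/7)·0 = 0.
If it is in either of lockers 4 and 5 (prior 2/7 each): the attendant has 3 equally likely choices, so probability 1/3; weight (2/7)·(1/3) = 2/21 each.
The weights sum to 47/168.
So P(the prize voucher in locker 5 | the attendant opened locker 3) = (2/21) / (47/168) = 16/47.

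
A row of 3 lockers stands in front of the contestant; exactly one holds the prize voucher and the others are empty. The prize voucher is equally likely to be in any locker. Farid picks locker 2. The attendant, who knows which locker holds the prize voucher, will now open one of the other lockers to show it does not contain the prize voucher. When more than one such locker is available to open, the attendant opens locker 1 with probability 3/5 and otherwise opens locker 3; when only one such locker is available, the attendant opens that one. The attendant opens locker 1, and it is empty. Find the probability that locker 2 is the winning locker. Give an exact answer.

3/8

Condition on the true location of the prize voucher.
If it is in locker 1 (prior 1/3): the attendant opened locker 1, so this case is ruled out; weight (1/3)·0 = 0.
If it is in locker 2 (prior 1/3): locker 1 is available, opened with probability 3/5; weight (1/3)·(3/5) = 1/5.
If it is in locker 3 (prior 1/3): only locker 1 is available, probability 1; weight (1/3)·1 = 1/3.
The weights sum to 8/15.
So P(the prize voucher in locker 2 | the attendant opened locker 1) = (1/5) / (8/15) = 3/8.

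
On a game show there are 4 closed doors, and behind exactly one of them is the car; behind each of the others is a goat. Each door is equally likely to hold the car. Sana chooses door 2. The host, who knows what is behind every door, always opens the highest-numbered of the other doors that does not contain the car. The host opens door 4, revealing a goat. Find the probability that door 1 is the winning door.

Apply Bayes' rule, conditioning on where the car actually is.
If it is behind any of doors 1, 2, and 3 (prior 1/4 each): door 4 is the highest-numbered option available, probability 1; weight (1/4)·1 = 1/4 each.
If it is behind door 4 (prior 1/4): the host opened door 4, so this case is ruled out; weight (1/4)·0 = 0.
The weights sum to 3/4.
So P(the car behind door 1 | the host opened door 4) = (1/4) / (3/4) = 1/3.

1/3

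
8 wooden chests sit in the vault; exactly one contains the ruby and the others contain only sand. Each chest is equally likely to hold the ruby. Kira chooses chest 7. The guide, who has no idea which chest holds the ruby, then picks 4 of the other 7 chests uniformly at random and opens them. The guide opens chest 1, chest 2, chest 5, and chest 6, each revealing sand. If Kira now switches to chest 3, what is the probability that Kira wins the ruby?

1/4

Consider each possible location of the ruby in turn.
If it is in any of chests 1, 2, 5, and 6 (prior 1/8 each): that chest was opened and seen not to hold the prize — ruled out; weight (1/8)·0 = 0 each.
If it is in any of chests 3, 4, 7, and 8 (prior 1/8 each): the guide picks exactly this set with probability 1/35 regardless, and none is the prize; weight (1/8)·(1/35) = 1/280 each.
The weights sum to 1/70.
So P(the ruby in chest 3 | the guide opened chest 1, chest 2, chest 5, and chest 6) = (1/280) / (1/70) = 1/4.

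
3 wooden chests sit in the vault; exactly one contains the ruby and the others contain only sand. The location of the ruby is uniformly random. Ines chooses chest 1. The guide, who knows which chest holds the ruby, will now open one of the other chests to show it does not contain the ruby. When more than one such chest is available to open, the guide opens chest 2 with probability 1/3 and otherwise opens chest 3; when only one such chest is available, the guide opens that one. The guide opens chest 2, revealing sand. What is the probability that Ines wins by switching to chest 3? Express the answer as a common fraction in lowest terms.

Consider each possible location of the ruby in turn.
If it is in chest 1 (prior 1/3): chest 2 is available, opened with probability 1/3; weight (1/3)·(1/3) = 1/9.
If it is in chest 2 (prior 1/3): the guide opened chest 2, so this case is ruled out; weight (1/3)·0 = 0.
If it is in chest 3 (prior 1/3): only chest 2 is available, probability 1; weight (1/3)·1 = 1/3.
The weights sum to 4/9.
So P(the ruby in chest 3 | the guide opened chest 2) = (1/3) / (4/9) = 3/4.

3/4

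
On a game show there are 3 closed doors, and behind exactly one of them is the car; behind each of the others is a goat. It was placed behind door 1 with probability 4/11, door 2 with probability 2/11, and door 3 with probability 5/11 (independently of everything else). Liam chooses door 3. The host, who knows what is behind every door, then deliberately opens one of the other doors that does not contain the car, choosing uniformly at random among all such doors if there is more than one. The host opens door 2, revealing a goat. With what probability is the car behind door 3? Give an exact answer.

5/13

Apply Bayes' rule, conditioning on where the car actually is.
If it is behind door 1 (prior 4/11): the host has no choice, probability 1; weight (4/11)·1 = 4/11.
If it is behind door 2 (prior 2/11): the host opened door 2, so this case is ruled out; weight (2/11)·0 = 0.
If it is behind door 3 (prior 5/11): the host has 2 equally likely choices, so probability 1/2; weight (5/11)·(1/2) = 5/22.
The weights sum to 13/22.
So P(the car behind door 3 | the host opened door 2) = (5/22) / (13/22) = 5/13.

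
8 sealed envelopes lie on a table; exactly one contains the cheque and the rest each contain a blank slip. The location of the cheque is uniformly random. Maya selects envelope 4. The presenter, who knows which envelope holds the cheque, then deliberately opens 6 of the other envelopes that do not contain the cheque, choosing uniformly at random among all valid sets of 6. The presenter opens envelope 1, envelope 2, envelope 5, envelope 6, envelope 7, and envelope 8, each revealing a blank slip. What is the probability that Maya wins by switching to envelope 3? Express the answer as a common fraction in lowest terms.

Condition on the true location of the cheque.
If it is in any of envelopes 1, 2, 5, 6, 7, and 8 (prior 1/8 each): that envelope was opened and seen not to hold the prize — ruled out; weight (1/8)·0 = 0 each.
If it is in envelope 3 (prior 1/8): the presenter has no choice, probability 1; weight (1/8)·1 = 1/8.
If it is in envelope 4 (prior 1/8): the presenter has 7 equally likely choices, so probability 1/7; weight (1/8)·(1/7) = 1/56.
The weights sum to 1/7.
So P(the cheque in envelope 3 | the presenter opened envelope 1, envelope 2, envelope 5, envelope 6, envelope 7, and envelope 8) = (1/8) / (1/7) = 7/8.

7/8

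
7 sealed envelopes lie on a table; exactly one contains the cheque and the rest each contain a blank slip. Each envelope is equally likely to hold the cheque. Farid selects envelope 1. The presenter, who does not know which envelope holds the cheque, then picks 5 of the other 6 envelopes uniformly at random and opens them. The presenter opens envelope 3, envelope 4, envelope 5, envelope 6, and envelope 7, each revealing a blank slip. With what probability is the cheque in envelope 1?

Condition on the true location of the cheque.
If it is in either of envelopes 1 and 2 (prior 1/7 each): the presenter picks exactly this set with probability 1/6 regardless, and none is the prize; weight (1/7)·(1/6) = 1/42 each.
If it is in any of envelopes 3, 4, 5, 6, and 7 (prior 1/7 each): that envelope was opened and seen not to hold the prize — ruled out; weight (1/7)·0 = 0 each.
The weights sum to 1/21.
So P(the cheque in envelope 1 | the presenter opened envelope 3, envelope 4, envelope 5, envelope 6, and envelope 7) = (1/42) / (1/21) = 1/2.

1/2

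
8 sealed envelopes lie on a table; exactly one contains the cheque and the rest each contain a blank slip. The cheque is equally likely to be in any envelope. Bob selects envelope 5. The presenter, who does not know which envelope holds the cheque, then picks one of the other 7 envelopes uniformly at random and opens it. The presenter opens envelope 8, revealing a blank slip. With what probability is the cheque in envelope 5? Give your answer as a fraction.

1/7

Apply Bayes' rule, conditioning on where the cheque actually is.
If it is in any of envelopes 1, 2, 3, 4, 5, 6, and 7 (prior 1/8 each): the presenter picks envelope 8 with probability 1/7 regardless, and it is not the prize; weight (1/8)·(1/7) = 1/56 each.
If it is in envelope 8 (prior 1/8): the presenter opened envelope 8, so this case is ruled out; weight (1/8)·0 = 0.
The weights sum to 1/8.
So P(the cheque in envelope 5 | the presenter opened envelope 8) = (1/56) / (1/8) = 1/7.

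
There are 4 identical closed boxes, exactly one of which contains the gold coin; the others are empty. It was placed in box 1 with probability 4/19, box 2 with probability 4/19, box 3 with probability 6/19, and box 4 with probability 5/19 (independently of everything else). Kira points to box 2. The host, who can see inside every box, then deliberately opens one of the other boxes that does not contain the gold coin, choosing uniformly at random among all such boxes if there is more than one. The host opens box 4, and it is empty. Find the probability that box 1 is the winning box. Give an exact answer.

6/19

Apply Bayes' rule, conditioning on where the gold coin actually is.
If it is in box 1 (prior 4/19): the host has 2 equally likely choices, so probability 1/2; weight (4/19)·(1/2) = 2/19.
If it is in box 2 (prior 4/19): the host has 3 equally likely choices, so probability 1/3; weight (4/19)·(1/3) = 4/57.
If it is in box 3 (prior 6/19): the host has 2 equally likely choices, so probability 1/2; weight (6/19)·(1/2) = 3/19.
If it is in box 4 (prior 5/19): the host opened box 4, so this case is ruled out; weight (5/19)·0 = 0.
The weights sum to 1/3.
So P(the gold coin in box 1 | the host opened box 4) = (2/19) / (1/3) = 6/19.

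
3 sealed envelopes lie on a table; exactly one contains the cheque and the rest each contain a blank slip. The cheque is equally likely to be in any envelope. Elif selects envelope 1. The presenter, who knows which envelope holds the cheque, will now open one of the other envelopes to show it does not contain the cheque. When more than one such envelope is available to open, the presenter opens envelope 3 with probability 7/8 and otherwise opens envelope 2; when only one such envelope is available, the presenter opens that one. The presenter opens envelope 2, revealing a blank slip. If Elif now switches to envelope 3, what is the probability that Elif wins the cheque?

8/9

Consider each possible location of the cheque in turn.
If it is in envelope 1 (prior 1/3): envelope 3 is available but not opened, probability 1/8; weight (1/3)·(1/8) = 1/24.
If it is in envelope 2 (prior 1/3): the presenter opened envelope 2, so this case is ruled out; weight (1/3)·0 = 0.
If it is in envelope 3 (prior 1/3): only envelope 2 is available, probability 1; weight (1/3)·1 = 1/3.
The weights sum to 3/8.
So P(the cheque in envelope 3 | the presenter opened envelope 2) = (1/3) / (3/8) = 8/9.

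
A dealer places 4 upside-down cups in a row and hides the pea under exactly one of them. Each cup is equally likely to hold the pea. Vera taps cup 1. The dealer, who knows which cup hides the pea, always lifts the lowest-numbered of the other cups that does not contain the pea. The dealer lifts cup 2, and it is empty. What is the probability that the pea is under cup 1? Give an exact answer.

Apply Bayes' rule, conditioning on where the pea actually is.
If it is under any of cups 1, 3, and 4 (prior 1/4 each): cup 2 is the lowest-numbered option available, probability 1; weight (1/4)·1 = 1/4 each.
If it is under cup 2 (prior 1/4): the dealer opened cup 2, so this case is ruled out; weight (1/4)·0 = 0.
The weights sum to 3/4.
So P(the pea under cup 1 | the dealer opened cup 2) = (1/4) / (3/4) = 1/3.

1/3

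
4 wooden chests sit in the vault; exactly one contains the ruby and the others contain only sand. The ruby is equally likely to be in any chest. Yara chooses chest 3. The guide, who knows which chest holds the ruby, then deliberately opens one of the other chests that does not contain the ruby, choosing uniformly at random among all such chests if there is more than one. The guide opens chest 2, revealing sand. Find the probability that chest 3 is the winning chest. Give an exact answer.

1/4

Condition on the true location of the ruby.
If it is in either of chests 1 and 4 (prior 1/4 each): the guide has 2 equally likely choices, so probability 1/2; weight (1/4)·(1/2) = 1/8 each.
If it is in chest 2 (prior 1/4): the guide opened chest 2, so this case is ruled out; weight (1/4)·0 = 0.
If it is in chest 3 (prior 1/4): the guide has 3 equally likely choices, so probability 1/3; weight (1/4)·(1/3) = 1/12.
The weights sum to 1/3.
So P(the ruby in chest 3 | the guide opened chest 2) = (1/12) / (1/3) = 1/4.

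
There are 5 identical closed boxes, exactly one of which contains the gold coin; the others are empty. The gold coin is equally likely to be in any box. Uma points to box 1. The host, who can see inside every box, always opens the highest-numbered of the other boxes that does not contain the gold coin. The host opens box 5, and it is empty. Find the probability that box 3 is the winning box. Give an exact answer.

1/4

Condition on the true location of the gold coin.
If it is in any of boxes 1, 2, 3, and 4 (prior 1/5 each): box 5 is the highest-numbered option available, probability 1; weight (1/5)·1 = 1/5 each.
If it is in box 5 (prior 1/5): the host opened box 5, so this case is ruled out; weight (1/5)·0 = 0.
The weights sum to 4/5.
So P(the gold coin in box 3 | the host opened box 5) = (1/5) / (4/5) = 1/4.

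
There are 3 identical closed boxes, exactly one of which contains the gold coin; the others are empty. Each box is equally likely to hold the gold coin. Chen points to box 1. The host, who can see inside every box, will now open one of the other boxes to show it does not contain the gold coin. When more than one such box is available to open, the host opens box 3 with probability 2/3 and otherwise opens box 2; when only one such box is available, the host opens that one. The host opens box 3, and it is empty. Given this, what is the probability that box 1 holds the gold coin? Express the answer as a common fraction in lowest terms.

2/5

Consider each possible location of the gold coin in turn.
If it is in box 1 (prior 1/3): box 3 is available, opened with probability 2/3; weight (1/3)·(2/3) = 2/9.
If it is in box 2 (prior 1/3): only box 3 is available, probability 1; weight (1/3)·1 = 1/3.
If it is in box 3 (prior 1/3): the host opened box 3, so this case is ruled out; weight (1/3)·0 = 0.
The weights sum to 5/9.
So P(the gold coin in box 1 | the host opened box 3) = (2/9) / (5/9) = 2/5.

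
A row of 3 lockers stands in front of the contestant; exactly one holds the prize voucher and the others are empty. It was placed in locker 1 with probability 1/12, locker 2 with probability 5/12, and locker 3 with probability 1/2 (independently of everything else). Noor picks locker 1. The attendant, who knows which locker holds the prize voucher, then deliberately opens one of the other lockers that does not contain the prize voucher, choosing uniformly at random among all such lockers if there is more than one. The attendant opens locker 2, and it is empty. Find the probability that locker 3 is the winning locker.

12/13

Condition on the true location of the prize voucher.
If it is in locker 1 (prior 1/12): the attendant has 2 equally likely choices, so probability 1/2; weight (1/12)·(1/2) = 1/24.
If it is in locker 2 (prior 5/12): the attendant opened locker 2, so this case is ruled out; weight (5/12)·0 = 0.
If it is in locker 3 (prior 1/2): the attendant has no choice, probability 1; weight (1/2)·1 = 1/2.
The weights sum to 13/24.
So P(the prize voucher in locker 3 | the attendant opened locker 2) = (1/2) / (13/24) = 12/13.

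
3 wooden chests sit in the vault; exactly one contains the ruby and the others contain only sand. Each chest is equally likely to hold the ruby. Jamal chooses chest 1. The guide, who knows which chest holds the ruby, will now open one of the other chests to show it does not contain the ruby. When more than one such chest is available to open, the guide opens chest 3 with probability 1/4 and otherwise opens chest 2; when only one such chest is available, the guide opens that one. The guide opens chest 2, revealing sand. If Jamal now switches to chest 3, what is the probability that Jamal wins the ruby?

4/7

Apply Bayes' rule, conditioning on where the ruby actually is.
If it is in chest 1 (prior 1/3): chest 3 is available but not opened, probability 3/4; weight (1/3)·(3/4) = 1/4.
If it is in chest 2 (prior 1/3): the guide opened chest 2, so this case is ruled out; weight (1/3)·0 = 0.
If it is in chest 3 (prior 1/3): only chest 2 is available, probability 1; weight (1/3)·1 = 1/3.
The weights sum to 7/12.
So P(the ruby in chest 3 | the guide opened chest 2) = (1/3) / (7/12) = 4/7.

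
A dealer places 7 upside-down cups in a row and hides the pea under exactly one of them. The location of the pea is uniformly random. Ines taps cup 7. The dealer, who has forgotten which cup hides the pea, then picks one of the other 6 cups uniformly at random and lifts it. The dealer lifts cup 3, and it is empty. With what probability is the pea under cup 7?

1/6

Consider each possible location of the pea in turn.
If it is under any of cups 1, 2, 4, 5, 6, and 7 (prior 1/7 each): the dealer picks cup 3 with probability 1/6 regardless, and it is not the prize; weight (1/7)·(1/6) = 1/42 each.
If it is under cup 3 (prior 1/7): the dealer opened cup 3, so this case is ruled out; weight (1/7)·0 = 0.
The weights sum to 1/7.
So P(the pea under cup 7 | the dealer opened cup 3) = (1/42) / (1/7) = 1/6.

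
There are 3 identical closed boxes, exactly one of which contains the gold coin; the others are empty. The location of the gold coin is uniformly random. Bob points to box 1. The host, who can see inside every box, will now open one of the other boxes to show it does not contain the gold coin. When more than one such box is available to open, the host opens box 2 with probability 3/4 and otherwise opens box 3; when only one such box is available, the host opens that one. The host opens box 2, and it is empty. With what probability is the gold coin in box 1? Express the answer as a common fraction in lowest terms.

3/7

Condition on the true location of the gold coin.
If it is in box 1 (prior 1/3): box 2 is available, opened with probability 3/4; weight (1/3)·(3/4) = 1/4.
If it is in box 2 (prior 1/3): the host opened box 2, so this case is ruled out; weight (1/3)·0 = 0.
If it is in box 3 (prior 1/3): only box 2 is available, probability 1; weight (1/3)·1 = 1/3.
The weights sum to 7/12.
So P(the gold coin in box 1 | the host opened box 2) = (1/4) / (7/12) = 3/7.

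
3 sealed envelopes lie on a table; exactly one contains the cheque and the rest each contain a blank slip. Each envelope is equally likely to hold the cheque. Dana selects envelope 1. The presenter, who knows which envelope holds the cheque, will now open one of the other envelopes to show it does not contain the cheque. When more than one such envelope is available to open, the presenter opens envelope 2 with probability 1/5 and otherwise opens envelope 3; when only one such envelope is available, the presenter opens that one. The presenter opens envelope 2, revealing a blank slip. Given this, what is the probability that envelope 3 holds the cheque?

5/6

Apply Bayes' rule, conditioning on where the cheque actually is.
If it is in envelope 1 (prior 1/3): envelope 2 is available, opened with probability 1/5; weight (1/3)·(1/5) = 1/15.
If it is in envelope 2 (prior 1/3): the presenter opened envelope 2, so this case is ruled out; weight (1/3)·0 = 0.
If it is in envelope 3 (prior 1/3): only envelope 2 is available, probability 1; weight (1/3)·1 = 1/3.
The weights sum to 2/5.
So P(the cheque in envelope 3 | the presenter opened envelope 2) = (1/3) / (2/5) = 5/6.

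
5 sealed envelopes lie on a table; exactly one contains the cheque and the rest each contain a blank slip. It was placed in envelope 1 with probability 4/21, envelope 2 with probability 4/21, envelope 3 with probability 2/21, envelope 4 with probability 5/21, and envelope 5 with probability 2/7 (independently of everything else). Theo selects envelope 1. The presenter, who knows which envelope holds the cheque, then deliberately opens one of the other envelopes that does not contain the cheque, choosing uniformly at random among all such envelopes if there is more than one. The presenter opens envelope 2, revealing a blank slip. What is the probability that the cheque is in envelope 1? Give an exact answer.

Apply Bayes' rule, conditioning on where the cheque actually is.
If it is in envelope 1 (prior 4/21): the presenter has 4 equally likely choices, so probability 1/4; weight (4/21)·(1/4) = 1/21.
If it is in envelope 2 (prior 4/21): the presenter opened envelope 2, so this case is ruled out; weight (4/21)·0 = 0.
If it is in envelope 3 (prior 2/21): the presenter has 3 equally likely choices, so probability 1/3; weight (2/21)·(1/3) = 2/63.
If it is in envelope 4 (prior 5/21): the presenter has 3 equally likely choices, so probability 1/3; weight (5/21)·(1/3) = 5/63.
If it is in envelope 5 (prior 2/7): the presenter has 3 equally likely choices, so probability 1/3; weight (2/7)·(1/3) = 2/21.
The weights sum to 16/63.
So P(the cheque in envelope 1 | the presenter opened envelope 2) = (1/21) / (16/63) = 3/16.

3/16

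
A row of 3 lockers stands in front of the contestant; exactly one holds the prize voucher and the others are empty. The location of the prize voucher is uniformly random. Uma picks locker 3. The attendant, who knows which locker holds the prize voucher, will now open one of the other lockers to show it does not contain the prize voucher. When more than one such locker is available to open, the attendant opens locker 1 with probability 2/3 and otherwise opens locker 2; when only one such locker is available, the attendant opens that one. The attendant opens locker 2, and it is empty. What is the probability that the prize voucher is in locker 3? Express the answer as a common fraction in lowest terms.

Apply Bayes' rule, conditioning on where the prize voucher actually is.
If it is in locker 1 (prior 1/3): only locker 2 is available, probability 1; weight (1/3)·1 = 1/3.
If it is in locker 2 (prior 1/3): the attendant opened locker 2, so this case is ruled out; weight (1/3)·0 = 0.
If it is in locker 3 (prior 1/3): locker 1 is available but not opened, probability 1/3; weight (1/3)·(1/3) = 1/9.
The weights sum to 4/9.
So P(the prize voucher in locker 3 | the attendant opened locker 2) = (1/9) / (4/9) = 1/4.

1/4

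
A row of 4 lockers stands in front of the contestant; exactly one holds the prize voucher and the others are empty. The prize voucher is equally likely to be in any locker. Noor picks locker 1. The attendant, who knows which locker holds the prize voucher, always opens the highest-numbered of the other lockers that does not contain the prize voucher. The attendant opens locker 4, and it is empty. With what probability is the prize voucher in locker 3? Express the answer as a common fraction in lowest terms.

Consider each possible location of the prize voucher in turn.
If it is in any of lockers 1, 2, and 3 (prior 1/4 each): locker 4 is the highest-numbered option available, probability 1; weight (1/4)·1 = 1/4 each.
If it is in locker 4 (prior 1/4): the attendant opened locker 4, so this case is ruled out; weight (1/4)·0 = 0.
The weights sum to 3/4.
So P(the prize voucher in locker 3 | the attendant opened locker 4) = (1/4) / (3/4) = 1/3.

1/3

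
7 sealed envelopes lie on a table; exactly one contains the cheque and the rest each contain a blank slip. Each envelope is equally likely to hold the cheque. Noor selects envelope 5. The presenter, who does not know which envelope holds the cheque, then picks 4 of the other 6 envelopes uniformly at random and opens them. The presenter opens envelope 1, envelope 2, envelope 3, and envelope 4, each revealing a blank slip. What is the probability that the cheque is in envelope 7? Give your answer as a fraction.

Condition on the true location of the cheque.
If it is in any of envelopes 1, 2, 3, and 4 (prior 1/7 each): that envelope was opened and seen not to hold the prize — ruled out; weight (1/7)·0 = 0 each.
If it is in any of envelopes 5, 6, and 7 (prior 1/7 each): the presenter picks exactly this set with probability 1/15 regardless, and none is the prize; weight (1/7)·(1/15) = 1/105 each.
The weights sum to 1/35.
So P(the cheque in envelope 7 | the presenter opened envelope 1, envelope 2, envelope 3, and envelope 4) = (1/105) / (1/35) = 1/3.

1/3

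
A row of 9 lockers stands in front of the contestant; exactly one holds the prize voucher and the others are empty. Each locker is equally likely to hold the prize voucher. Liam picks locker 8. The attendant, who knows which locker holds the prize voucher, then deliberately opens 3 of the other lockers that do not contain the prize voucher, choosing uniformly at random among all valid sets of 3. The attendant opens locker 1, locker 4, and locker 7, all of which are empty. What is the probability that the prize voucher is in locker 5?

Consider each possible location of the prize voucher in turn.
If it is in any of lockers 1, 4, and 7 (prior 1/9 each): that locker was opened and seen not to hold the prize — ruled out; weight (1/9)·0 = 0 each.
If it is in any of lockers 2, 3, 5, 6, and 9 (prior 1/9 each): the attendant has 35 equally likely choices, so probability 1/35; weight (1/9)·(1/35) = 1/315 each.
If it is in locker 8 (prior 1/9): the attendant has 56 equally likely choices, so probability 1/56; weight (1/9)·(1/56) = 1/504.
The weights sum to 1/56.
So P(the prize voucher in locker 5 | the attendant opened locker 1, locker 4, and locker 7) = (1/315) / (1/56) = 8/45.

8/45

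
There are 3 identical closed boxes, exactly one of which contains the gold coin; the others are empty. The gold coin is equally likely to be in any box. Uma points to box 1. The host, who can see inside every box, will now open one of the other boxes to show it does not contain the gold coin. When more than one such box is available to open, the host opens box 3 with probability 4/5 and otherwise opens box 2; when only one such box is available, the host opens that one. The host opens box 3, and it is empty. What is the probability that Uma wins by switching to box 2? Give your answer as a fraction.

Consider each possible location of the gold coin in turn.
If it is in box 1 (prior 1/3): box 3 is available, opened with probability 4/5; weight (1/3)·(4/5) = 4/15.
If it is in box 2 (prior 1/3): only box 3 is available, probability 1; weight (1/3)·1 = 1/3.
If it is in box 3 (prior 1/3): the host opened box 3, so this case is ruled out; weight (1/3)·0 = 0.
The weights sum to 3/5.
So P(the gold coin in box 2 | the host opened box 3) = (1/3) / (3/5) = 5/9.

5/9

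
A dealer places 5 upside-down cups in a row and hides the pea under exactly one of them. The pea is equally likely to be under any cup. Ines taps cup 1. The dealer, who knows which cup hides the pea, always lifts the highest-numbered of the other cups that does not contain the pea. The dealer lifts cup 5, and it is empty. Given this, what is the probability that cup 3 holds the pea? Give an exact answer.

Condition on the true location of the pea.
If it is under any of cups 1, 2, 3, and 4 (prior 1/5 each): cup 5 is the highest-numbered option available, probability 1; weight (1/5)·1 = 1/5 each.
If it is under cup 5 (prior 1/5): the dealer opened cup 5, so this case is ruled out; weight (1/5)·0 = 0.
The weights sum to 4/5.
So P(the pea under cup 3 | the dealer opened cup 5) = (1/5) / (4/5) = 1/4.

1/4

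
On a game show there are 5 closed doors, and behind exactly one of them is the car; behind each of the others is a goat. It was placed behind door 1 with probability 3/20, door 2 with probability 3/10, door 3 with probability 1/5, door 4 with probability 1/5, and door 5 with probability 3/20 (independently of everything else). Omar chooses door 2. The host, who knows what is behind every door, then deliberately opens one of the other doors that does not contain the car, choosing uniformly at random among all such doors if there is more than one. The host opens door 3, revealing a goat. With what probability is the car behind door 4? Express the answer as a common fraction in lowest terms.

8/29

Condition on the true location of the car.
If it is behind either of doors 1 and 5 (prior 3/20 each): the host has 3 equally likely choices, so probability 1/3; weight (3/20)·(1/3) = 1/20 each.
If it is behind door 2 (prior 3/10): the host has 4 equally likely choices, so probability 1/4; weight (3/10)·(1/4) = 3/40.
If it is behind door 3 (prior 1/5): the host opened door 3, so this case is ruled out; weight (1/5)·0 = 0.
If it is behind door 4 (prior 1/5): the host has 3 equally likely choices, so probability 1/3; weight (1/5)·(1/3) = 1/15.
The weights sum to 29/120.
So P(the car behind door 4 | the host opened door 3) = (1/15) / (29/120) = 8/29.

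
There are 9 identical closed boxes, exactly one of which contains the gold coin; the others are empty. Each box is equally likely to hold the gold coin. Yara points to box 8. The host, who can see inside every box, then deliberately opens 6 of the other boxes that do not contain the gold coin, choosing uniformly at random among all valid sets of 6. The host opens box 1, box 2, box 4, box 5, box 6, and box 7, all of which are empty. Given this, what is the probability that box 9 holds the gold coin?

Apply Bayes' rule, conditioning on where the gold coin actually is.
If it is in any of boxes 1, 2, 4, 5, 6, and 7 (prior 1/9 each): that box was opened and seen not to hold the prize — ruled out; weight (1/9)·0 = 0 each.
If it is in either of boxes 3 and 9 (prior 1/9 each): the host has 7 equally likely choices, so probability 1/7; weight (1/9)·(1/7) = 1/63 each.
If it is in box 8 (prior 1/9): the host has 28 equally likely choices, so probability 1/28; weight (1/9)·(1/28) = 1/252.
The weights sum to 1/28.
So P(the gold coin in box 9 | the host opened box 1, box 2, box 4, box 5, box 6, and box 7) = (1/63) / (1/28) = 4/9.

4/9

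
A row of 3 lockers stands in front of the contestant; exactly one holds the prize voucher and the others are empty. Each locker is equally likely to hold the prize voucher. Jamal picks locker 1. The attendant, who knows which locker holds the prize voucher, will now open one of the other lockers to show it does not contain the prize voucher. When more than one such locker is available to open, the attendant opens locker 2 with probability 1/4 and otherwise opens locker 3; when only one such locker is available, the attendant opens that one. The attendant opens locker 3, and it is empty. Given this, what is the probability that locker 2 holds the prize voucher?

Consider each possible location of the prize voucher in turn.
If it is in locker 1 (prior 1/3): locker 2 is available but not opened, probability 3/4; weight (1/3)·(3/4) = 1/4.
If it is in locker 2 (prior 1/3): only locker 3 is available, probability 1; weight (1/3)·1 = 1/3.
If it is in locker 3 (prior 1/3): the attendant opened locker 3, so this case is ruled out; weight (1/3)·0 = 0.
The weights sum to 7/12.
So P(the prize voucher in locker 2 | the attendant opened locker 3) = (1/3) / (7/12) = 4/7.

4/7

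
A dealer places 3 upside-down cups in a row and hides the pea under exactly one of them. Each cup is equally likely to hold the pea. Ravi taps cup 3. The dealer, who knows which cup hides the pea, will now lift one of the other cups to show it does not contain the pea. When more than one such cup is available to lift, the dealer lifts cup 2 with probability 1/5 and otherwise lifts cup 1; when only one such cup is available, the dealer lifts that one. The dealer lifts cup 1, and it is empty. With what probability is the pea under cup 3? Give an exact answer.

Consider each possible location of the pea in turn.
If it is under cup 1 (prior 1/3): the dealer opened cup 1, so this case is ruled out; weight (1/3)·0 = 0.
If it is under cup 2 (prior 1/3): only cup 1 is available, probability 1; weight (1/3)·1 = 1/3.
If it is under cup 3 (prior 1/3): cup 2 is available but not opened, probability 4/5; weight (1/3)·(4/5) = 4/15.
The weights sum to 3/5.
So P(the pea under cup 3 | the dealer opened cup 1) = (4/15) / (3/5) = 4/9.

4/9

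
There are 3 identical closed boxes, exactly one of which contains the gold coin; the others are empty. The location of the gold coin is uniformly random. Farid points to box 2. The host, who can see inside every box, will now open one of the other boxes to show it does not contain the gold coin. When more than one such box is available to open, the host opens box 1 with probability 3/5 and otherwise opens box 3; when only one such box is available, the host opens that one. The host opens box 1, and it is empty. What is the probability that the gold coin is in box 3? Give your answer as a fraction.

5/8

Condition on the true location of the gold coin.
If it is in box 1 (prior 1/3): the host opened box 1, so this case is ruled out; weight (1/3)·0 = 0.
If it is in box 2 (prior 1/3): box 1 is available, opened with probability 3/5; weight (1/3)·(3/5) = 1/5.
If it is in box 3 (prior 1/3): only box 1 is available, probability 1; weight (1/3)·1 = 1/3.
The weights sum to 8/15.
So P(the gold coin in box 3 | the host opened box 1) = (1/3) / (8/15) = 5/8.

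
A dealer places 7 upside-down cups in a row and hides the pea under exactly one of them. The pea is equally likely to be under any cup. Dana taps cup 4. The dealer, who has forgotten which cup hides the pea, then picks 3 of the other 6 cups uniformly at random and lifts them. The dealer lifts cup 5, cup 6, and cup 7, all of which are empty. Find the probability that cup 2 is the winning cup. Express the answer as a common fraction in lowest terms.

Apply Bayes' rule, conditioning on where the pea actually is.
If it is under any of cups 1, 2, 3, and 4 (prior 1/7 each): the dealer picks exactly this set with probability 1/20 regardless, and none is the prize; weight (1/7)·(1/20) = 1/140 each.
If it is under any of cups 5, 6, and 7 (prior 1/7 each): that cup was opened and seen not to hold the prize — ruled out; weight (1/7)·0 = 0 each.
The weights sum to 1/35.
So P(the pea under cup 2 | the dealer opened cup 5, cup 6, and cup 7) = (1/140) / (1/35) = 1/4.

1/4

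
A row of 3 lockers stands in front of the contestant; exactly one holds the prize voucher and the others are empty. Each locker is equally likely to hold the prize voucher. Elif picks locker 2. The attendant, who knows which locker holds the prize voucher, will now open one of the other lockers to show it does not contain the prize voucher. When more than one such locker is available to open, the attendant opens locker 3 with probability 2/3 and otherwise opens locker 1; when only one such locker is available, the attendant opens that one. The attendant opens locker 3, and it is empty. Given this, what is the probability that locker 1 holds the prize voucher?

Apply Bayes' rule, conditioning on where the prize voucher actually is.
If it is in locker 1 (prior 1/3): only locker 3 is available, probability 1; weight (1/3)·1 = 1/3.
If it is in locker 2 (prior 1/3): locker 3 is available, opened with probability 2/3; weight (1/3)·(2/3) = 2/9.
If it is in locker 3 (prior 1/3): the attendant opened locker 3, so this case is ruled out; weight (1/3)·0 = 0.
The weights sum to 5/9.
So P(the prize voucher in locker 1 | the attendant opened locker 3) = (1/3) / (5/9) = 3/5.

3/5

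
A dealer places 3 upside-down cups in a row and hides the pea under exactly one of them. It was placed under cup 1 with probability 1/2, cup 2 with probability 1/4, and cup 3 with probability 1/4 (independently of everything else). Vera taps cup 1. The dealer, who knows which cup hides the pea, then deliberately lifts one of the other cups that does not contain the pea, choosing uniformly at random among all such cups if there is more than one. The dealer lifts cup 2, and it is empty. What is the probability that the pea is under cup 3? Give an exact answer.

Consider each possible location of the pea in turn.
If it is under cup 1 (prior 1/2): the dealer has 2 equally likely choices, so probability 1/2; weight (1/2)·(1/2) = 1/4.
If it is under cup 2 (prior 1/4): the dealer opened cup 2, so this case is ruled out; weight (1/4)·0 = 0.
If it is under cup 3 (prior 1/4): the dealer has no choice, probability 1; weight (1/4)·1 = 1/4.
The weights sum to 1/2.
So P(the pea under cup 3 | the dealer opened cup 2) = (1/4) / (1/2) = 1/2.

1/2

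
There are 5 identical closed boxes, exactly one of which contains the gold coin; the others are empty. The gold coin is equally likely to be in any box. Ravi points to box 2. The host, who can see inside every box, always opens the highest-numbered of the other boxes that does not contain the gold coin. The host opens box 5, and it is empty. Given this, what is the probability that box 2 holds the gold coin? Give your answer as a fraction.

1/4

Condition on the true location of the gold coin.
If it is in any of boxes 1, 2, 3, and 4 (prior 1/5 each): box 5 is the highest-numbered option available, probability 1; weight (1/5)·1 = 1/5 each.
If it is in box 5 (prior 1/5): the host opened box 5, so this case is ruled out; weight (1/5)·0 = 0.
The weights sum to 4/5.
So P(the gold coin in box 2 | the host opened box 5) = (1/5) / (4/5) = 1/4.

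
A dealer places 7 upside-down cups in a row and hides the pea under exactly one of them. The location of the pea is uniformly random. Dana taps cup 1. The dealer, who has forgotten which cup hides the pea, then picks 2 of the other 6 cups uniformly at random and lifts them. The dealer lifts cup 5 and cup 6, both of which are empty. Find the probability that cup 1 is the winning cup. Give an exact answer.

1/5

Apply Bayes' rule, conditioning on where the pea actually is.
If it is under any of cups 1, 2, 3, 4, and 7 (prior 1/7 each): the dealer picks exactly this set with probability 1/15 regardless, and none is the prize; weight (1/7)·(1/15) = 1/105 each.
If it is under either of cups 5 and 6 (prior 1/7 each): that cup was opened and seen not to hold the prize — ruled out; weight (1/7)·0 = 0 each.
The weights sum to 1/21.
So P(the pea under cup 1 | the dealer opened cup 5 and cup 6) = (1/105) / (1/21) = 1/5.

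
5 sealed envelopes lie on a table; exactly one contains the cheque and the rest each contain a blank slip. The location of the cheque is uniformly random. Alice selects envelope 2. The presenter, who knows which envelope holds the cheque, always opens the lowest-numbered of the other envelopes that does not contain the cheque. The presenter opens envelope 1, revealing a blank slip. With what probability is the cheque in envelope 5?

Condition on the true location of the cheque.
If it is in envelope 1 (prior 1/5): the presenter opened envelope 1, so this case is ruled out; weight (1/5)·0 = 0.
If it is in any of envelopes 2, 3, 4, and 5 (prior 1/5 each): envelope 1 is the lowest-numbered option available, probability 1; weight (1/5)·1 = 1/5 each.
The weights sum to 4/5.
So P(the cheque in envelope 5 | the presenter opened envelope 1) = (1/5) / (4/5) = 1/4.

1/4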